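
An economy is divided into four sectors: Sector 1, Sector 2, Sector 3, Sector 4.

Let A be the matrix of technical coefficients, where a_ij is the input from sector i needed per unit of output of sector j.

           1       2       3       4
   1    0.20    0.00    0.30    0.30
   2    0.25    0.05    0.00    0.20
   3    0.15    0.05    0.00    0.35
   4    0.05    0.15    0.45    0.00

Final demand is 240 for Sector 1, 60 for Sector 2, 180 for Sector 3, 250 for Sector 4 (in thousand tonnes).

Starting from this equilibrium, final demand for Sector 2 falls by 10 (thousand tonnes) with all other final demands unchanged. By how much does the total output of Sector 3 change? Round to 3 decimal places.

I − A =
  [   0.80     0.00    -0.30    -0.30]
  [  -0.25     0.95     0.00    -0.20]
  [  -0.15    -0.05     1.00    -0.35]
  [  -0.05    -0.15    -0.45     1.00]
Compute the cofactors C_ij = (−1)^(i+j)·(3×3 minor ij) of I−A; the adjugate is their transpose:
adj(I−A) = Cᵀ =
  [ 0.765875   0.082500   0.404250   0.387750]
  [ 0.234125   0.588500   0.183750   0.252250]
  [ 0.180750   0.088000   0.710500   0.320500]
  [ 0.154750   0.132000   0.367500   0.713500]
det(I−A) = Σ_j (I−A)_1j·C_1j = (0.80)(0.765875) + (0.00)(0.234125) + (-0.30)(0.180750) + (-0.30)(0.154750) = 0.51205
(I − A)⁻¹ = adj(I−A) / det(I−A) ≈
  [   1.4957     0.1611     0.7895     0.7573]
  [   0.4572     1.1493     0.3589     0.4926]
  [   0.3530     0.1719     1.3876     0.6259]
  [   0.3022     0.2578     0.7177     1.3934]
Δx = (I − A)⁻¹ Δd with Δd having -10 in the Sector 2 component and 0 elsewhere.
So Δx_3 = L_32 · (-10), where L_32 = adj(I−A)_32 / det(I−A) = 0.088000 / 0.51205.
Δx_3 = 0.088000 × (-10) / 0.51205 = -0.88 / 0.51205 ≈ -1.719.

Δx_3 = -1.719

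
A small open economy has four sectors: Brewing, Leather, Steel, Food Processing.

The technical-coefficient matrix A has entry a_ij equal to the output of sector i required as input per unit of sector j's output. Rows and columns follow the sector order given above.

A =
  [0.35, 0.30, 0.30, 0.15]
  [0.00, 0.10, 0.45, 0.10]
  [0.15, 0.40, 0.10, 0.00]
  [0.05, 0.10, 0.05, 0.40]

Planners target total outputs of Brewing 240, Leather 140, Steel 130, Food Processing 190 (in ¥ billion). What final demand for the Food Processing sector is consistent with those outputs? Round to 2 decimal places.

I − A =
  [   0.65    -0.30    -0.30    -0.15]
  [   0.00     0.90    -0.45    -0.10]
  [  -0.15    -0.40     0.90     0.00]
  [  -0.05    -0.10    -0.05     0.60]
d = (I − A) x:
  d_B = (+0.65)·240 + (-0.30)·140 + (-0.30)·130 + (-0.15)·190 = 46.50
  d_L = (+0.00)·240 + (+0.90)·140 + (-0.45)·130 + (-0.10)·190 = 48.50
  d_S = (-0.15)·240 + (-0.40)·140 + (+0.90)·130 + (+0.00)·190 = 25.00
  d_F = (-0.05)·240 + (-0.10)·140 + (-0.05)·130 + (+0.60)·190 = 81.50

d_F = 81.50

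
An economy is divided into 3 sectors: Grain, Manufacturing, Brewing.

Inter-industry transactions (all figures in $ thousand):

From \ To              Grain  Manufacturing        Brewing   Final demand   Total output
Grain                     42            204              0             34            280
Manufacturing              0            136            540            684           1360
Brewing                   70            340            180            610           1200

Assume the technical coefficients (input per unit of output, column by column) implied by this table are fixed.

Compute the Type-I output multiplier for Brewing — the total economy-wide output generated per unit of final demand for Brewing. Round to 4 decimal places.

Technical coefficients a_ij = z_ij / X_j:
  a_GG = 42/280 = 0.15, a_MG = 0/280 = 0.00, a_BG = 70/280 = 0.25
  a_GM = 204/1360 = 0.15, a_MM = 136/1360 = 0.10, a_BM = 340/1360 = 0.25
  a_GB = 0/1200 = 0.00, a_MB = 540/1200 = 0.45, a_BB = 180/1200 = 0.15
I − A =
  [   0.85    -0.15     0.00]
  [   0.00     0.90    -0.45]
  [  -0.25    -0.25     0.85]
Cofactors of I−A, C_ij = (−1)^(i+j)·(minor ij) (rows/columns in the sector order above):
  C_11 = (0.90)(0.85) − (-0.45)(-0.25) = 0.6525
  C_12 = −[(0.00)(0.85) − (-0.45)(-0.25)] = 0.1125
  C_13 = (0.00)(-0.25) − (0.90)(-0.25) = 0.2250
  C_21 = −[(-0.15)(0.85) − (0.00)(-0.25)] = 0.1275
  C_22 = (0.85)(0.85) − (0.00)(-0.25) = 0.7225
  C_23 = −[(0.85)(-0.25) − (-0.15)(-0.25)] = 0.2500
  C_31 = (-0.15)(-0.45) − (0.00)(0.90) = 0.0675
  C_32 = −[(0.85)(-0.45) − (0.00)(0.00)] = 0.3825
  C_33 = (0.85)(0.90) − (-0.15)(0.00) = 0.7650
det(I−A) = Σ_j (I−A)_1j·C_1j = (0.85)(0.6525) + (-0.15)(0.1125) + (0.00)(0.2250) = 0.53775
adj(I−A) = Cᵀ =
  [ 0.6525   0.1275   0.0675]
  [ 0.1125   0.7225   0.3825]
  [ 0.2250   0.2500   0.7650]
(I − A)⁻¹ = adj(I−A) / det(I−A) ≈
  [   1.21339     0.23710     0.12552]
  [   0.20921     1.34356     0.71130]
  [   0.41841     0.46490     1.42259]
The output multiplier for sector j is the column-j sum of the Leontief inverse (I − A)⁻¹ = adj(I−A) / det(I−A).
Column B of adj(I−A): (0.0675, 0.3825, 0.7650); det(I−A) = 0.53775.
m_B = (0.0675 + 0.3825 + 0.7650) / 0.53775 = 1.215 / 0.53775 ≈ 2.2594.

m_B = 2.2594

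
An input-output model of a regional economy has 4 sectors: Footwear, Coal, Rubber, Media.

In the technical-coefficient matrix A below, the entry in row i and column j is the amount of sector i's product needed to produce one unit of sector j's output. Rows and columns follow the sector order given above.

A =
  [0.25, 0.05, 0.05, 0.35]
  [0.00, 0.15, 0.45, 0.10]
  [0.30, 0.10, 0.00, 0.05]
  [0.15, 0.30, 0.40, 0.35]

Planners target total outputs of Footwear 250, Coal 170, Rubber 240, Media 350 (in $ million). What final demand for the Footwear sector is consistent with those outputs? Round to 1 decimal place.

d_F = 44.5

I − A =
  [   0.75    -0.05    -0.05    -0.35]
  [   0.00     0.85    -0.45    -0.10]
  [  -0.30    -0.10     1.00    -0.05]
  [  -0.15    -0.30    -0.40     0.65]
d = (I − A) x:
  d_F = (+0.75)·250 + (-0.05)·170 + (-0.05)·240 + (-0.35)·350 = 44.5
  d_C = (+0.00)·250 + (+0.85)·170 + (-0.45)·240 + (-0.10)·350 = 1.5
  d_R = (-0.30)·250 + (-0.10)·170 + (+1.00)·240 + (-0.05)·350 = 130.5
  d_M = (-0.15)·250 + (-0.30)·170 + (-0.40)·240 + (+0.65)·350 = 43.0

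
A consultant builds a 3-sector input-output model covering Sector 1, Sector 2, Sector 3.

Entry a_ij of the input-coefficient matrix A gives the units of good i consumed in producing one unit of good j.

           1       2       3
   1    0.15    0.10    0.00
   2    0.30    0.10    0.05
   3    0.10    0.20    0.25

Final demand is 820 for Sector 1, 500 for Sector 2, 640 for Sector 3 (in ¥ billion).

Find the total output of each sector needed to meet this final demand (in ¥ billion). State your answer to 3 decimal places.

I − A =
  [   0.85    -0.10     0.00]
  [  -0.30     0.90    -0.05]
  [  -0.10    -0.20     0.75]
Cofactors of I−A, C_ij = (−1)^(i+j)·(minor ij) (rows/columns in the sector order above):
  C_11 = (0.90)(0.75) − (-0.05)(-0.20) = 0.6650
  C_12 = −[(-0.30)(0.75) − (-0.05)(-0.10)] = 0.2300
  C_13 = (-0.30)(-0.20) − (0.90)(-0.10) = 0.1500
  C_21 = −[(-0.10)(0.75) − (0.00)(-0.20)] = 0.0750
  C_22 = (0.85)(0.75) − (0.00)(-0.10) = 0.6375
  C_23 = −[(0.85)(-0.20) − (-0.10)(-0.10)] = 0.1800
  C_31 = (-0.10)(-0.05) − (0.00)(0.90) = 0.0050
  C_32 = −[(0.85)(-0.05) − (0.00)(-0.30)] = 0.0425
  C_33 = (0.85)(0.90) − (-0.10)(-0.30) = 0.7350
det(I−A) = Σ_j (I−A)_1j·C_1j = (0.85)(0.6650) + (-0.10)(0.2300) + (0.00)(0.1500) = 0.54225
adj(I−A) = Cᵀ =
  [ 0.6650   0.0750   0.0050]
  [ 0.2300   0.6375   0.0425]
  [ 0.1500   0.1800   0.7350]
(I − A)⁻¹ = adj(I−A) / det(I−A) ≈
  [   1.2264     0.1383     0.0092]
  [   0.4242     1.1757     0.0784]
  [   0.2766     0.3320     1.3555]
x = (I − A)⁻¹ d = adj(I−A)·d / det(I−A), with det(I−A) = 0.54225:
  x_1 = (0.6650·820 + 0.0750·500 + 0.0050·640) / 0.54225 = 586.00 / 0.54225 ≈ 1080.682
  x_2 = (0.2300·820 + 0.6375·500 + 0.0425·640) / 0.54225 = 534.55 / 0.54225 ≈ 985.800
  x_3 = (0.1500·820 + 0.1800·500 + 0.7350·640) / 0.54225 = 683.40 / 0.54225 ≈ 1260.304

x_1 = 1080.682, x_2 = 985.800, x_3 = 1260.304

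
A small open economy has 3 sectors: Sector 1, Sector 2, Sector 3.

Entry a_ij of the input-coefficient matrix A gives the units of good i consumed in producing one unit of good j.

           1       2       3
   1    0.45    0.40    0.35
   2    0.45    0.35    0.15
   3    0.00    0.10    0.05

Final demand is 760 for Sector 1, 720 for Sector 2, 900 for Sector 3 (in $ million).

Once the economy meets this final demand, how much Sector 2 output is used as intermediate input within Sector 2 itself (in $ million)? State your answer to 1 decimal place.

I − A =
  [   0.55    -0.40    -0.35]
  [  -0.45     0.65    -0.15]
  [   0.00    -0.10     0.95]
Cofactors of I−A, C_ij = (−1)^(i+j)·(minor ij) (rows/columns in the sector order above):
  C_11 = (0.65)(0.95) − (-0.15)(-0.10) = 0.6025
  C_12 = −[(-0.45)(0.95) − (-0.15)(0.00)] = 0.4275
  C_13 = (-0.45)(-0.10) − (0.65)(0.00) = 0.0450
  C_21 = −[(-0.40)(0.95) − (-0.35)(-0.10)] = 0.4150
  C_22 = (0.55)(0.95) − (-0.35)(0.00) = 0.5225
  C_23 = −[(0.55)(-0.10) − (-0.40)(0.00)] = 0.0550
  C_31 = (-0.40)(-0.15) − (-0.35)(0.65) = 0.2875
  C_32 = −[(0.55)(-0.15) − (-0.35)(-0.45)] = 0.2400
  C_33 = (0.55)(0.65) − (-0.40)(-0.45) = 0.1775
det(I−A) = Σ_j (I−A)_1j·C_1j = (0.55)(0.6025) + (-0.40)(0.4275) + (-0.35)(0.0450) = 0.144625
adj(I−A) = Cᵀ =
  [ 0.6025   0.4150   0.2875]
  [ 0.4275   0.5225   0.2400]
  [ 0.0450   0.0550   0.1775]
(I − A)⁻¹ = adj(I−A) / det(I−A) ≈
  [   4.1659     2.8695     1.9879]
  [   2.9559     3.6128     1.6595]
  [   0.3111     0.3803     1.2273]
First solve x = (I − A)⁻¹ d = adj(I−A)·d / det(I−A); in particular x_2 = (0.4275·760 + 0.5225·720 + 0.2400·900) / 0.144625 = 917.10 / 0.144625 ≈ 6341.227.
Intermediate flow from 2 to 2: z_22 = a_22 · x_2 = 0.35 × 917.10 / 0.144625 = 320.985 / 0.144625 ≈ 2219.4.

z_22 = 2219.4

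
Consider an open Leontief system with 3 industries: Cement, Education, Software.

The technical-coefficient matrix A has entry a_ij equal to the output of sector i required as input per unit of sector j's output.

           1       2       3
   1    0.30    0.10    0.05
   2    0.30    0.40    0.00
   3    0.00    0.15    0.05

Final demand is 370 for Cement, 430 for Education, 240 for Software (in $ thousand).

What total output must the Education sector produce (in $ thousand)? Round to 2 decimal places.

x_2 = 1072.64

I − A =
  [   0.70    -0.10    -0.05]
  [  -0.30     0.60     0.00]
  [   0.00    -0.15     0.95]
Cofactors of I−A, C_ij = (−1)^(i+j)·(minor ij) (rows/columns in the sector order above):
  C_11 = (0.60)(0.95) − (0.00)(-0.15) = 0.5700
  C_12 = −[(-0.30)(0.95) − (0.00)(0.00)] = 0.2850
  C_13 = (-0.30)(-0.15) − (0.60)(0.00) = 0.0450
  C_21 = −[(-0.10)(0.95) − (-0.05)(-0.15)] = 0.1025
  C_22 = (0.70)(0.95) − (-0.05)(0.00) = 0.6650
  C_23 = −[(0.70)(-0.15) − (-0.10)(0.00)] = 0.1050
  C_31 = (-0.10)(0.00) − (-0.05)(0.60) = 0.0300
  C_32 = −[(0.70)(0.00) − (-0.05)(-0.30)] = 0.0150
  C_33 = (0.70)(0.60) − (-0.10)(-0.30) = 0.3900
det(I−A) = Σ_j (I−A)_1j·C_1j = (0.70)(0.5700) + (-0.10)(0.2850) + (-0.05)(0.0450) = 0.36825
adj(I−A) = Cᵀ =
  [ 0.5700   0.1025   0.0300]
  [ 0.2850   0.6650   0.0150]
  [ 0.0450   0.1050   0.3900]
(I − A)⁻¹ = adj(I−A) / det(I−A) ≈
  [   1.5479     0.2783     0.0815]
  [   0.7739     1.8058     0.0407]
  [   0.1222     0.2851     1.0591]
x = (I − A)⁻¹ d = adj(I−A)·d / det(I−A), with det(I−A) = 0.36825:
  x_1 = (0.5700·370 + 0.1025·430 + 0.0300·240) / 0.36825 = 262.175 / 0.36825 ≈ 711.95
  x_2 = (0.2850·370 + 0.6650·430 + 0.0150·240) / 0.36825 = 395.00 / 0.36825 ≈ 1072.64
  x_3 = (0.0450·370 + 0.1050·430 + 0.3900·240) / 0.36825 = 155.40 / 0.36825 ≈ 422.00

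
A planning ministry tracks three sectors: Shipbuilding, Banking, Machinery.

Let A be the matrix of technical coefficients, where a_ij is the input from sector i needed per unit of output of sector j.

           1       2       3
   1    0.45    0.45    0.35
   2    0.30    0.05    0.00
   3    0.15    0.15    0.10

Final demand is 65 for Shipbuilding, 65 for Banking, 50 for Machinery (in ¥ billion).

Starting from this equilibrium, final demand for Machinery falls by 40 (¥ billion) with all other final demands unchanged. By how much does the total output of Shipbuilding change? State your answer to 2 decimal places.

Δx_1 = -46.98

I − A =
  [   0.55    -0.45    -0.35]
  [  -0.30     0.95     0.00]
  [  -0.15    -0.15     0.90]
Cofactors of I−A, C_ij = (−1)^(i+j)·(minor ij) (rows/columns in the sector order above):
  C_11 = (0.95)(0.90) − (0.00)(-0.15) = 0.8550
  C_12 = −[(-0.30)(0.90) − (0.00)(-0.15)] = 0.2700
  C_13 = (-0.30)(-0.15) − (0.95)(-0.15) = 0.1875
  C_21 = −[(-0.45)(0.90) − (-0.35)(-0.15)] = 0.4575
  C_22 = (0.55)(0.90) − (-0.35)(-0.15) = 0.4425
  C_23 = −[(0.55)(-0.15) − (-0.45)(-0.15)] = 0.1500
  C_31 = (-0.45)(0.00) − (-0.35)(0.95) = 0.3325
  C_32 = −[(0.55)(0.00) − (-0.35)(-0.30)] = 0.1050
  C_33 = (0.55)(0.95) − (-0.45)(-0.30) = 0.3875
det(I−A) = Σ_j (I−A)_1j·C_1j = (0.55)(0.8550) + (-0.45)(0.2700) + (-0.35)(0.1875) = 0.283125
adj(I−A) = Cᵀ =
  [ 0.8550   0.4575   0.3325]
  [ 0.2700   0.4425   0.1050]
  [ 0.1875   0.1500   0.3875]
(I − A)⁻¹ = adj(I−A) / det(I−A) ≈
  [   3.0199     1.6159     1.1744]
  [   0.9536     1.5629     0.3709]
  [   0.6623     0.5298     1.3687]
Δx = (I − A)⁻¹ Δd with Δd having -40 in the Machinery component and 0 elsewhere.
So Δx_1 = L_13 · (-40), where L_13 = adj(I−A)_13 / det(I−A) = 0.3325 / 0.283125.
Δx_1 = 0.3325 × (-40) / 0.283125 = -13.30 / 0.283125 ≈ -46.98.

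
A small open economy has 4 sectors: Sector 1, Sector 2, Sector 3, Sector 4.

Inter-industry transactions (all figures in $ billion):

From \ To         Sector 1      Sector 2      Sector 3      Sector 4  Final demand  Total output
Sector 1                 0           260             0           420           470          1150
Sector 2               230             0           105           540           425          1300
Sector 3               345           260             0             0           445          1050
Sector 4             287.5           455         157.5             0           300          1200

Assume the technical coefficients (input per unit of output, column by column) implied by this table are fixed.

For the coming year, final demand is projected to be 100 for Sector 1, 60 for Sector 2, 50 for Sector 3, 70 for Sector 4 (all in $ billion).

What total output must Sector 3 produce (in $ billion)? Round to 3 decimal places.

Technical coefficients a_ij = z_ij / X_j:
  a_11 = 0/1150 = 0.00, a_21 = 230/1150 = 0.20, a_31 = 345/1150 = 0.30, a_41 = 287.5/1150 = 0.25
  a_12 = 260/1300 = 0.20, a_22 = 0/1300 = 0.00, a_32 = 260/1300 = 0.20, a_42 = 455/1300 = 0.35
  a_13 = 0/1050 = 0.00, a_23 = 105/1050 = 0.10, a_33 = 0/1050 = 0.00, a_43 = 157.5/1050 = 0.15
  a_14 = 420/1200 = 0.35, a_24 = 540/1200 = 0.45, a_34 = 0/1200 = 0.00, a_44 = 0/1200 = 0.00
I − A =
  [   1.00    -0.20     0.00    -0.35]
  [  -0.20     1.00    -0.10    -0.45]
  [  -0.30    -0.20     1.00     0.00]
  [  -0.25    -0.35    -0.15     1.00]
Compute the cofactors C_ij = (−1)^(i+j)·(3×3 minor ij) of I−A; the adjugate is their transpose:
adj(I−A) = Cᵀ =
  [ 0.80900   0.33300   0.09825   0.43300]
  [ 0.36275   0.89675   0.16925   0.53050]
  [ 0.31525   0.27925   0.66800   0.23600]
  [ 0.37650   0.43900   0.18400   0.93400]
det(I−A) = Σ_j (I−A)_1j·C_1j = (1.00)(0.80900) + (-0.20)(0.36275) + (0.00)(0.31525) + (-0.35)(0.37650) = 0.604675
(I − A)⁻¹ = adj(I−A) / det(I−A) ≈
  [   1.3379     0.5507     0.1625     0.7161]
  [   0.5999     1.4830     0.2799     0.8773]
  [   0.5214     0.4618     1.1047     0.3903]
  [   0.6226     0.7260     0.3043     1.5446]
x = (I − A)⁻¹ d = adj(I−A)·d / det(I−A), with det(I−A) = 0.604675:
  x_1 = (0.80900·100 + 0.33300·60 + 0.09825·50 + 0.43300·70) / 0.604675 = 136.1025 / 0.604675 ≈ 225.084
  x_2 = (0.36275·100 + 0.89675·60 + 0.16925·50 + 0.53050·70) / 0.604675 = 135.6775 / 0.604675 ≈ 224.381
  x_3 = (0.31525·100 + 0.27925·60 + 0.66800·50 + 0.23600·70) / 0.604675 = 98.20 / 0.604675 ≈ 162.401
  x_4 = (0.37650·100 + 0.43900·60 + 0.18400·50 + 0.93400·70) / 0.604675 = 138.57 / 0.604675 ≈ 229.164

x_3 = 162.401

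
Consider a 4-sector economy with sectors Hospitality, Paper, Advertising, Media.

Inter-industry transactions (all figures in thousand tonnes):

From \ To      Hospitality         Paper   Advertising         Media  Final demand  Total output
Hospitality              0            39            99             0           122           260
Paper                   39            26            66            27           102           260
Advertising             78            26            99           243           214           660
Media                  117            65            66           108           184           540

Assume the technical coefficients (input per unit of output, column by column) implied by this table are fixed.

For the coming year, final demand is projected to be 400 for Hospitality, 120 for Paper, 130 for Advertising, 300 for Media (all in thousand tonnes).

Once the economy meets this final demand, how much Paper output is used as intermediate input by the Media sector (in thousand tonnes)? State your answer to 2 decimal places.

z_PM = 47.15

Technical coefficients a_ij = z_ij / X_j:
  a_HH = 0/260 = 0.00, a_PH = 39/260 = 0.15, a_AH = 78/260 = 0.30, a_MH = 117/260 = 0.45
  a_HP = 39/260 = 0.15, a_PP = 26/260 = 0.10, a_AP = 26/260 = 0.10, a_MP = 65/260 = 0.25
  a_HA = 99/660 = 0.15, a_PA = 66/660 = 0.10, a_AA = 99/660 = 0.15, a_MA = 66/660 = 0.10
  a_HM = 0/540 = 0.00, a_PM = 27/540 = 0.05, a_AM = 243/540 = 0.45, a_MM = 108/540 = 0.20
I − A =
  [   1.00    -0.15    -0.15     0.00]
  [  -0.15     0.90    -0.10    -0.05]
  [  -0.30    -0.10     0.85    -0.45]
  [  -0.45    -0.25    -0.10     0.80]
Compute the cofactors C_ij = (−1)^(i+j)·(3×3 minor ij) of I−A; the adjugate is their transpose:
adj(I−A) = Cᵀ =
  [ 0.541125   0.124125   0.118875   0.074625]
  [ 0.160125   0.568625   0.106375   0.095375]
  [ 0.425625   0.258875   0.686125   0.402125]
  [ 0.407625   0.279875   0.185875   0.688625]
det(I−A) = Σ_j (I−A)_1j·C_1j = (1.00)(0.541125) + (-0.15)(0.160125) + (-0.15)(0.425625) + (0.00)(0.407625) = 0.4532625
(I − A)⁻¹ = adj(I−A) / det(I−A) ≈
  [   1.1938     0.2738     0.2623     0.1646]
  [   0.3533     1.2545     0.2347     0.2104]
  [   0.9390     0.5711     1.5137     0.8872]
  [   0.8993     0.6175     0.4101     1.5193]
First solve x = (I − A)⁻¹ d = adj(I−A)·d / det(I−A); in particular x_M = (0.407625·400 + 0.279875·120 + 0.185875·130 + 0.688625·300) / 0.4532625 = 427.38625 / 0.4532625 ≈ 942.9111.
Intermediate flow from P to M: z_PM = a_PM · x_M = 0.05 × 427.38625 / 0.4532625 = 21.3693125 / 0.4532625 ≈ 47.15.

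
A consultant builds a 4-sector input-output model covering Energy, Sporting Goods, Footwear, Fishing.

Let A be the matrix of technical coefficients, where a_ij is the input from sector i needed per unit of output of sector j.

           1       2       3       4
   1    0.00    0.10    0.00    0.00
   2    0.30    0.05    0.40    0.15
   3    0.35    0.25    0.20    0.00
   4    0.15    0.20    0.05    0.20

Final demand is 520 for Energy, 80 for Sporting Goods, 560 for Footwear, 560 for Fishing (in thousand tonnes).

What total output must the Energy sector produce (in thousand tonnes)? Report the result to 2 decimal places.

x_1 = 620.20

I − A =
  [   1.00    -0.10     0.00     0.00]
  [  -0.30     0.95    -0.40    -0.15]
  [  -0.35    -0.25     0.80     0.00]
  [  -0.15    -0.20    -0.05     0.80]
Compute the cofactors C_ij = (−1)^(i+j)·(3×3 minor ij) of I−A; the adjugate is their transpose:
adj(I−A) = Cᵀ =
  [ 0.502125   0.064000   0.032750   0.012000]
  [ 0.324625   0.640000   0.327500   0.120000]
  [ 0.321125   0.228000   0.703750   0.042750]
  [ 0.195375   0.186250   0.132000   0.622000]
det(I−A) = Σ_j (I−A)_1j·C_1j = (1.00)(0.502125) + (-0.10)(0.324625) + (0.00)(0.321125) + (0.00)(0.195375) = 0.4696625
(I − A)⁻¹ = adj(I−A) / det(I−A) ≈
  [   1.0691     0.1363     0.0697     0.0256]
  [   0.6912     1.3627     0.6973     0.2555]
  [   0.6837     0.4855     1.4984     0.0910]
  [   0.4160     0.3966     0.2811     1.3244]
x = (I − A)⁻¹ d = adj(I−A)·d / det(I−A), with det(I−A) = 0.4696625:
  x_1 = (0.502125·520 + 0.064000·80 + 0.032750·560 + 0.012000·560) / 0.4696625 = 291.285 / 0.4696625 ≈ 620.20
  x_2 = (0.324625·520 + 0.640000·80 + 0.327500·560 + 0.120000·560) / 0.4696625 = 470.605 / 0.4696625 ≈ 1002.01
  x_3 = (0.321125·520 + 0.228000·80 + 0.703750·560 + 0.042750·560) / 0.4696625 = 603.265 / 0.4696625 ≈ 1284.46
  x_4 = (0.195375·520 + 0.186250·80 + 0.132000·560 + 0.622000·560) / 0.4696625 = 538.735 / 0.4696625 ≈ 1147.07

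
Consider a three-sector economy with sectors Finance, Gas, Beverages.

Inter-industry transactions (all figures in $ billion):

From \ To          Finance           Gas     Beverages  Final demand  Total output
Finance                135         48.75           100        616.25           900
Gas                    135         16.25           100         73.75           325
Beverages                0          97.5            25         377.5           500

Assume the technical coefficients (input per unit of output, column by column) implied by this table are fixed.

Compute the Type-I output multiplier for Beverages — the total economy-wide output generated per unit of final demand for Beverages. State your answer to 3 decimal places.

Technical coefficients a_ij = z_ij / X_j:
  a_FF = 135/900 = 0.15, a_GF = 135/900 = 0.15, a_BF = 0/900 = 0.00
  a_FG = 48.75/325 = 0.15, a_GG = 16.25/325 = 0.05, a_BG = 97.5/325 = 0.30
  a_FB = 100/500 = 0.20, a_GB = 100/500 = 0.20, a_BB = 25/500 = 0.05
I − A =
  [   0.85    -0.15    -0.20]
  [  -0.15     0.95    -0.20]
  [   0.00    -0.30     0.95]
Cofactors of I−A, C_ij = (−1)^(i+j)·(minor ij) (rows/columns in the sector order above):
  C_11 = (0.95)(0.95) − (-0.20)(-0.30) = 0.8425
  C_12 = −[(-0.15)(0.95) − (-0.20)(0.00)] = 0.1425
  C_13 = (-0.15)(-0.30) − (0.95)(0.00) = 0.0450
  C_21 = −[(-0.15)(0.95) − (-0.20)(-0.30)] = 0.2025
  C_22 = (0.85)(0.95) − (-0.20)(0.00) = 0.8075
  C_23 = −[(0.85)(-0.30) − (-0.15)(0.00)] = 0.2550
  C_31 = (-0.15)(-0.20) − (-0.20)(0.95) = 0.2200
  C_32 = −[(0.85)(-0.20) − (-0.20)(-0.15)] = 0.2000
  C_33 = (0.85)(0.95) − (-0.15)(-0.15) = 0.7850
det(I−A) = Σ_j (I−A)_1j·C_1j = (0.85)(0.8425) + (-0.15)(0.1425) + (-0.20)(0.0450) = 0.68575
adj(I−A) = Cᵀ =
  [ 0.8425   0.2025   0.2200]
  [ 0.1425   0.8075   0.2000]
  [ 0.0450   0.2550   0.7850]
(I − A)⁻¹ = adj(I−A) / det(I−A) ≈
  [   1.2286     0.2953     0.3208]
  [   0.2078     1.1775     0.2917]
  [   0.0656     0.3719     1.1447]
The output multiplier for sector j is the column-j sum of the Leontief inverse (I − A)⁻¹ = adj(I−A) / det(I−A).
Column B of adj(I−A): (0.2200, 0.2000, 0.7850); det(I−A) = 0.68575.
m_B = (0.2200 + 0.2000 + 0.7850) / 0.68575 = 1.205 / 0.68575 ≈ 1.757.

m_B = 1.757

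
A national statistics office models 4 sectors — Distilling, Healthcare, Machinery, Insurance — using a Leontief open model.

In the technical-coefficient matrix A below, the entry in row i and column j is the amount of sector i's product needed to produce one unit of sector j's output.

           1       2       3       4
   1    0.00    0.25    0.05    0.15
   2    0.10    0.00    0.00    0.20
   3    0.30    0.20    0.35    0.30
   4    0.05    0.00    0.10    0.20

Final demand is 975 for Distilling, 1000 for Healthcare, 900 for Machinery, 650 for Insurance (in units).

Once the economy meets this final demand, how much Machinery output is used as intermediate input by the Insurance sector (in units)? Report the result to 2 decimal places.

I − A =
  [   1.00    -0.25    -0.05    -0.15]
  [  -0.10     1.00     0.00    -0.20]
  [  -0.30    -0.20     0.65    -0.30]
  [  -0.05     0.00    -0.10     0.80]
Compute the cofactors C_ij = (−1)^(i+j)·(3×3 minor ij) of I−A; the adjugate is their transpose:
adj(I−A) = Cᵀ =
  [ 0.486000   0.133500   0.060000   0.147000]
  [ 0.061500   0.467875   0.026000   0.138250]
  [ 0.273000   0.222250   0.770000   0.395500]
  [ 0.064500   0.036125   0.100000   0.617750]
det(I−A) = Σ_j (I−A)_1j·C_1j = (1.00)(0.486000) + (-0.25)(0.061500) + (-0.05)(0.273000) + (-0.15)(0.064500) = 0.4473
(I − A)⁻¹ = adj(I−A) / det(I−A) ≈
  [   1.0865     0.2985     0.1341     0.3286]
  [   0.1375     1.0460     0.0581     0.3091]
  [   0.6103     0.4969     1.7214     0.8842]
  [   0.1442     0.0808     0.2236     1.3811]
First solve x = (I − A)⁻¹ d = adj(I−A)·d / det(I−A); in particular x_4 = (0.064500·975 + 0.036125·1000 + 0.100000·900 + 0.617750·650) / 0.4473 = 590.55 / 0.4473 ≈ 1320.2549.
Intermediate flow from 3 to 4: z_34 = a_34 · x_4 = 0.30 × 590.55 / 0.4473 = 177.165 / 0.4473 ≈ 396.08.

z_34 = 396.08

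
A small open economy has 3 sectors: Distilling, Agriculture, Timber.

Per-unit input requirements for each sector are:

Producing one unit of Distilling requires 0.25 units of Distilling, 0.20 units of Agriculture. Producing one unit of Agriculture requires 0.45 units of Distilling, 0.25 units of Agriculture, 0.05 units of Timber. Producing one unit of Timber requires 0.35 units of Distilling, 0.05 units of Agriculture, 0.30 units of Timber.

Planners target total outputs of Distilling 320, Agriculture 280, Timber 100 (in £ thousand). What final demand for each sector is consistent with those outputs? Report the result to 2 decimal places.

I − A =
  [   0.75    -0.45    -0.35]
  [  -0.20     0.75    -0.05]
  [   0.00    -0.05     0.70]
d = (I − A) x:
  d_1 = (+0.75)·320 + (-0.45)·280 + (-0.35)·100 = 79.00
  d_2 = (-0.20)·320 + (+0.75)·280 + (-0.05)·100 = 141.00
  d_3 = (+0.00)·320 + (-0.05)·280 + (+0.70)·100 = 56.00

d_1 = 79.00, d_2 = 141.00, d_3 = 56.00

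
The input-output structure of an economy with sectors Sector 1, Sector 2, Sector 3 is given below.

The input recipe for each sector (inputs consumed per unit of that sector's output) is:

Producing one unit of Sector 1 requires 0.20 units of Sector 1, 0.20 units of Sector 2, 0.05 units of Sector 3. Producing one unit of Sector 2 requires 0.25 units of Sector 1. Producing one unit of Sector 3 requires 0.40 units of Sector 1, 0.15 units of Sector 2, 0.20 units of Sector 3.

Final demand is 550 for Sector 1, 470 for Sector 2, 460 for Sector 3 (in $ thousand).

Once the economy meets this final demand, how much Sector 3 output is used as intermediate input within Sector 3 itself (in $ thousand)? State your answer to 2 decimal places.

I − A =
  [   0.80    -0.25    -0.40]
  [  -0.20     1.00    -0.15]
  [  -0.05     0.00     0.80]
Cofactors of I−A, C_ij = (−1)^(i+j)·(minor ij) (rows/columns in the sector order above):
  C_11 = (1.00)(0.80) − (-0.15)(0.00) = 0.8000
  C_12 = −[(-0.20)(0.80) − (-0.15)(-0.05)] = 0.1675
  C_13 = (-0.20)(0.00) − (1.00)(-0.05) = 0.0500
  C_21 = −[(-0.25)(0.80) − (-0.40)(0.00)] = 0.2000
  C_22 = (0.80)(0.80) − (-0.40)(-0.05) = 0.6200
  C_23 = −[(0.80)(0.00) − (-0.25)(-0.05)] = 0.0125
  C_31 = (-0.25)(-0.15) − (-0.40)(1.00) = 0.4375
  C_32 = −[(0.80)(-0.15) − (-0.40)(-0.20)] = 0.2000
  C_33 = (0.80)(1.00) − (-0.25)(-0.20) = 0.7500
det(I−A) = Σ_j (I−A)_1j·C_1j = (0.80)(0.8000) + (-0.25)(0.1675) + (-0.40)(0.0500) = 0.578125
adj(I−A) = Cᵀ =
  [ 0.8000   0.2000   0.4375]
  [ 0.1675   0.6200   0.2000]
  [ 0.0500   0.0125   0.7500]
(I − A)⁻¹ = adj(I−A) / det(I−A) ≈
  [   1.3838     0.3459     0.7568]
  [   0.2897     1.0724     0.3459]
  [   0.0865     0.0216     1.2973]
First solve x = (I − A)⁻¹ d = adj(I−A)·d / det(I−A); in particular x_3 = (0.0500·550 + 0.0125·470 + 0.7500·460) / 0.578125 = 378.375 / 0.578125 ≈ 654.4865.
Intermediate flow from 3 to 3: z_33 = a_33 · x_3 = 0.20 × 378.375 / 0.578125 = 75.675 / 0.578125 ≈ 130.90.

z_33 = 130.90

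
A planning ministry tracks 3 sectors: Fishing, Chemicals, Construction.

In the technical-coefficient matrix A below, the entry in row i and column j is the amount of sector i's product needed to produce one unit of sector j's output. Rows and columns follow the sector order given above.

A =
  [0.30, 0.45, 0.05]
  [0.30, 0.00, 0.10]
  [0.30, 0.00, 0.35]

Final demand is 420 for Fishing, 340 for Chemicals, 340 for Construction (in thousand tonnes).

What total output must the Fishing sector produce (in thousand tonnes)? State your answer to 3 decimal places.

x_1 = 1194.834

I − A =
  [   0.70    -0.45    -0.05]
  [  -0.30     1.00    -0.10]
  [  -0.30     0.00     0.65]
Cofactors of I−A, C_ij = (−1)^(i+j)·(minor ij) (rows/columns in the sector order above):
  C_11 = (1.00)(0.65) − (-0.10)(0.00) = 0.6500
  C_12 = −[(-0.30)(0.65) − (-0.10)(-0.30)] = 0.2250
  C_13 = (-0.30)(0.00) − (1.00)(-0.30) = 0.3000
  C_21 = −[(-0.45)(0.65) − (-0.05)(0.00)] = 0.2925
  C_22 = (0.70)(0.65) − (-0.05)(-0.30) = 0.4400
  C_23 = −[(0.70)(0.00) − (-0.45)(-0.30)] = 0.1350
  C_31 = (-0.45)(-0.10) − (-0.05)(1.00) = 0.0950
  C_32 = −[(0.70)(-0.10) − (-0.05)(-0.30)] = 0.0850
  C_33 = (0.70)(1.00) − (-0.45)(-0.30) = 0.5650
det(I−A) = Σ_j (I−A)_1j·C_1j = (0.70)(0.6500) + (-0.45)(0.2250) + (-0.05)(0.3000) = 0.33875
adj(I−A) = Cᵀ =
  [ 0.6500   0.2925   0.0950]
  [ 0.2250   0.4400   0.0850]
  [ 0.3000   0.1350   0.5650]
(I − A)⁻¹ = adj(I−A) / det(I−A) ≈
  [   1.9188     0.8635     0.2804]
  [   0.6642     1.2989     0.2509]
  [   0.8856     0.3985     1.6679]
x = (I − A)⁻¹ d = adj(I−A)·d / det(I−A), with det(I−A) = 0.33875:
  x_1 = (0.6500·420 + 0.2925·340 + 0.0950·340) / 0.33875 = 404.75 / 0.33875 ≈ 1194.834
  x_2 = (0.2250·420 + 0.4400·340 + 0.0850·340) / 0.33875 = 273.00 / 0.33875 ≈ 805.904
  x_3 = (0.3000·420 + 0.1350·340 + 0.5650·340) / 0.33875 = 364.00 / 0.33875 ≈ 1074.539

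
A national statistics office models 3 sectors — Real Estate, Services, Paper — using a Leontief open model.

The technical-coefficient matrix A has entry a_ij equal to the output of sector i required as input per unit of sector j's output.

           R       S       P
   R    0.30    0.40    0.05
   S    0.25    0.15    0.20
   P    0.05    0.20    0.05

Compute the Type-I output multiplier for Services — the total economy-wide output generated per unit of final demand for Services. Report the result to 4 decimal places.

I − A =
  [   0.70    -0.40    -0.05]
  [  -0.25     0.85    -0.20]
  [  -0.05    -0.20     0.95]
Cofactors of I−A, C_ij = (−1)^(i+j)·(minor ij) (rows/columns in the sector order above):
  C_11 = (0.85)(0.95) − (-0.20)(-0.20) = 0.7675
  C_12 = −[(-0.25)(0.95) − (-0.20)(-0.05)] = 0.2475
  C_13 = (-0.25)(-0.20) − (0.85)(-0.05) = 0.0925
  C_21 = −[(-0.40)(0.95) − (-0.05)(-0.20)] = 0.3900
  C_22 = (0.70)(0.95) − (-0.05)(-0.05) = 0.6625
  C_23 = −[(0.70)(-0.20) − (-0.40)(-0.05)] = 0.1600
  C_31 = (-0.40)(-0.20) − (-0.05)(0.85) = 0.1225
  C_32 = −[(0.70)(-0.20) − (-0.05)(-0.25)] = 0.1525
  C_33 = (0.70)(0.85) − (-0.40)(-0.25) = 0.4950
det(I−A) = Σ_j (I−A)_1j·C_1j = (0.70)(0.7675) + (-0.40)(0.2475) + (-0.05)(0.0925) = 0.433625
adj(I−A) = Cᵀ =
  [ 0.7675   0.3900   0.1225]
  [ 0.2475   0.6625   0.1525]
  [ 0.0925   0.1600   0.4950]
(I − A)⁻¹ = adj(I−A) / det(I−A) ≈
  [   1.76996     0.89939     0.28250]
  [   0.57077     1.52782     0.35169]
  [   0.21332     0.36898     1.14154]
The output multiplier for sector j is the column-j sum of the Leontief inverse (I − A)⁻¹ = adj(I−A) / det(I−A).
Column S of adj(I−A): (0.3900, 0.6625, 0.1600); det(I−A) = 0.433625.
m_S = (0.3900 + 0.6625 + 0.1600) / 0.433625 = 1.2125 / 0.433625 ≈ 2.7962.

m_S = 2.7962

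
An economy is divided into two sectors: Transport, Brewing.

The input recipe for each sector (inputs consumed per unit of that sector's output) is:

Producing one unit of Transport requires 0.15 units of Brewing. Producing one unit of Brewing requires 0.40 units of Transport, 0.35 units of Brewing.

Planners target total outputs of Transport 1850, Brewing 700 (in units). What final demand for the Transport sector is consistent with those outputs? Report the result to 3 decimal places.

I − A =
  [   1.00    -0.40]
  [  -0.15     0.65]
d = (I − A) x:
  d_1 = (+1.00)·1850 + (-0.40)·700 = 1570.000
  d_2 = (-0.15)·1850 + (+0.65)·700 = 177.500

d_1 = 1570.000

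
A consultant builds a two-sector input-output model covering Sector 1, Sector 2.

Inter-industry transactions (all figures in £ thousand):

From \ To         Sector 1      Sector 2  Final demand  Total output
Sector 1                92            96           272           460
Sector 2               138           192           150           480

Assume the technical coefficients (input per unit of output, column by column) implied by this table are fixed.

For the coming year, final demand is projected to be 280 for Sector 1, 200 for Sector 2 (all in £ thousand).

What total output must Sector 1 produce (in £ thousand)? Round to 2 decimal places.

Technical coefficients a_ij = z_ij / X_j:
  a_11 = 92/460 = 0.20, a_21 = 138/460 = 0.30
  a_12 = 96/480 = 0.20, a_22 = 192/480 = 0.40
I − A =
  [   0.80    -0.20]
  [  -0.30     0.60]
det(I−A) = (0.80)(0.60) − (-0.20)(-0.30) = 0.4200
adj(I−A) = [[0.60, 0.20], [0.30, 0.80]]
(I − A)⁻¹ = adj(I−A) / det(I−A) ≈
  [   1.4286     0.4762]
  [   0.7143     1.9048]
x = (I − A)⁻¹ d = adj(I−A)·d / det(I−A), with det(I−A) = 0.4200:
  x_1 = (0.60·280 + 0.20·200) / 0.4200 = 208.00 / 0.4200 ≈ 495.24
  x_2 = (0.30·280 + 0.80·200) / 0.4200 = 244.00 / 0.4200 ≈ 580.95

x_1 = 495.24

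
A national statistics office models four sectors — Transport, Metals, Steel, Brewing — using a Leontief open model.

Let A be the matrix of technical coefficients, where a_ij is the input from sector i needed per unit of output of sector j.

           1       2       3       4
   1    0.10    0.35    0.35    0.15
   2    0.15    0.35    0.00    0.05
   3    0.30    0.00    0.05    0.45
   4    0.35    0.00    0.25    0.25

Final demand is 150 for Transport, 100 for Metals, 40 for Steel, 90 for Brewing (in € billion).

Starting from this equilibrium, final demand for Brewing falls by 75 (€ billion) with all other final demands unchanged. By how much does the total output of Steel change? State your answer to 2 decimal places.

I − A =
  [   0.90    -0.35    -0.35    -0.15]
  [  -0.15     0.65     0.00    -0.05]
  [  -0.30     0.00     0.95    -0.45]
  [  -0.35     0.00    -0.25     0.75]
Compute the cofactors C_ij = (−1)^(i+j)·(3×3 minor ij) of I−A; the adjugate is their transpose:
adj(I−A) = Cᵀ =
  [ 0.390000   0.210000   0.199375   0.211625]
  [ 0.110375   0.345000   0.062375   0.082500]
  [ 0.248625   0.133875   0.359125   0.274125]
  [ 0.264875   0.142625   0.212750   0.437625]
det(I−A) = Σ_j (I−A)_1j·C_1j = (0.90)(0.390000) + (-0.35)(0.110375) + (-0.35)(0.248625) + (-0.15)(0.264875) = 0.18561875
(I − A)⁻¹ = adj(I−A) / det(I−A) ≈
  [   2.1011     1.1314     1.0741     1.1401]
  [   0.5946     1.8586     0.3360     0.4445]
  [   1.3394     0.7212     1.9347     1.4768]
  [   1.4270     0.7684     1.1462     2.3577]
Δx = (I − A)⁻¹ Δd with Δd having -75 in the Brewing component and 0 elsewhere.
So Δx_3 = L_34 · (-75), where L_34 = adj(I−A)_34 / det(I−A) = 0.274125 / 0.18561875.
Δx_3 = 0.274125 × (-75) / 0.18561875 = -20.559375 / 0.18561875 ≈ -110.76.

Δx_3 = -110.76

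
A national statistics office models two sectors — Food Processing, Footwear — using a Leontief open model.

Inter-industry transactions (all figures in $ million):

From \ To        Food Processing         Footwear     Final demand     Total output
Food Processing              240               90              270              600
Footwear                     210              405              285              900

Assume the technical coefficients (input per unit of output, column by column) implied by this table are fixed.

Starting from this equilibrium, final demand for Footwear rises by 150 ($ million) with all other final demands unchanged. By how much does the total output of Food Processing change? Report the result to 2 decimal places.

Technical coefficients a_ij = z_ij / X_j:
  a_11 = 240/600 = 0.40, a_21 = 210/600 = 0.35
  a_12 = 90/900 = 0.10, a_22 = 405/900 = 0.45
I − A =
  [   0.60    -0.10]
  [  -0.35     0.55]
det(I−A) = (0.60)(0.55) − (-0.10)(-0.35) = 0.2950
adj(I−A) = [[0.55, 0.10], [0.35, 0.60]]
(I − A)⁻¹ = adj(I−A) / det(I−A) ≈
  [   1.8644     0.3390]
  [   1.1864     2.0339]
Δx = (I − A)⁻¹ Δd with Δd having +150 in the Footwear component and 0 elsewhere.
So Δx_1 = L_12 · (+150), where L_12 = adj(I−A)_12 / det(I−A) = 0.10 / 0.2950.
Δx_1 = 0.10 × (+150) / 0.2950 = 15.00 / 0.2950 ≈ 50.85.

Δx_1 = 50.85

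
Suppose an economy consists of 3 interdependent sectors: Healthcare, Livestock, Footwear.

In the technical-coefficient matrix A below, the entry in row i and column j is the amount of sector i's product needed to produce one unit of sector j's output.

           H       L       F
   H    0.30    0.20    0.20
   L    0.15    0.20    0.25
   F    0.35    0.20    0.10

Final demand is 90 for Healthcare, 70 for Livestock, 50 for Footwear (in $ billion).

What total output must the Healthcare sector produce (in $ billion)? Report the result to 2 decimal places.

I − A =
  [   0.70    -0.20    -0.20]
  [  -0.15     0.80    -0.25]
  [  -0.35    -0.20     0.90]
Cofactors of I−A, C_ij = (−1)^(i+j)·(minor ij) (rows/columns in the sector order above):
  C_11 = (0.80)(0.90) − (-0.25)(-0.20) = 0.6700
  C_12 = −[(-0.15)(0.90) − (-0.25)(-0.35)] = 0.2225
  C_13 = (-0.15)(-0.20) − (0.80)(-0.35) = 0.3100
  C_21 = −[(-0.20)(0.90) − (-0.20)(-0.20)] = 0.2200
  C_22 = (0.70)(0.90) − (-0.20)(-0.35) = 0.5600
  C_23 = −[(0.70)(-0.20) − (-0.20)(-0.35)] = 0.2100
  C_31 = (-0.20)(-0.25) − (-0.20)(0.80) = 0.2100
  C_32 = −[(0.70)(-0.25) − (-0.20)(-0.15)] = 0.2050
  C_33 = (0.70)(0.80) − (-0.20)(-0.15) = 0.5300
det(I−A) = Σ_j (I−A)_1j·C_1j = (0.70)(0.6700) + (-0.20)(0.2225) + (-0.20)(0.3100) = 0.3625
adj(I−A) = Cᵀ =
  [ 0.6700   0.2200   0.2100]
  [ 0.2225   0.5600   0.2050]
  [ 0.3100   0.2100   0.5300]
(I − A)⁻¹ = adj(I−A) / det(I−A) ≈
  [   1.8483     0.6069     0.5793]
  [   0.6138     1.5448     0.5655]
  [   0.8552     0.5793     1.4621]
x = (I − A)⁻¹ d = adj(I−A)·d / det(I−A), with det(I−A) = 0.3625:
  x_H = (0.6700·90 + 0.2200·70 + 0.2100·50) / 0.3625 = 86.20 / 0.3625 ≈ 237.79
  x_L = (0.2225·90 + 0.5600·70 + 0.2050·50) / 0.3625 = 69.475 / 0.3625 ≈ 191.66
  x_F = (0.3100·90 + 0.2100·70 + 0.5300·50) / 0.3625 = 69.10 / 0.3625 ≈ 190.62

x_H = 237.79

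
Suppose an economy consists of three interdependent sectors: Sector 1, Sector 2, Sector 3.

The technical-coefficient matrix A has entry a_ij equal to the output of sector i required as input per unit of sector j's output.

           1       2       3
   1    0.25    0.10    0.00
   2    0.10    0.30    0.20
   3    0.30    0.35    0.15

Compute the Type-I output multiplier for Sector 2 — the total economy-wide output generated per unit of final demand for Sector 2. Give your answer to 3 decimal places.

I − A =
  [   0.75    -0.10     0.00]
  [  -0.10     0.70    -0.20]
  [  -0.30    -0.35     0.85]
Cofactors of I−A, C_ij = (−1)^(i+j)·(minor ij) (rows/columns in the sector order above):
  C_11 = (0.70)(0.85) − (-0.20)(-0.35) = 0.5250
  C_12 = −[(-0.10)(0.85) − (-0.20)(-0.30)] = 0.1450
  C_13 = (-0.10)(-0.35) − (0.70)(-0.30) = 0.2450
  C_21 = −[(-0.10)(0.85) − (0.00)(-0.35)] = 0.0850
  C_22 = (0.75)(0.85) − (0.00)(-0.30) = 0.6375
  C_23 = −[(0.75)(-0.35) − (-0.10)(-0.30)] = 0.2925
  C_31 = (-0.10)(-0.20) − (0.00)(0.70) = 0.0200
  C_32 = −[(0.75)(-0.20) − (0.00)(-0.10)] = 0.1500
  C_33 = (0.75)(0.70) − (-0.10)(-0.10) = 0.5150
det(I−A) = Σ_j (I−A)_1j·C_1j = (0.75)(0.5250) + (-0.10)(0.1450) + (0.00)(0.2450) = 0.37925
adj(I−A) = Cᵀ =
  [ 0.5250   0.0850   0.0200]
  [ 0.1450   0.6375   0.1500]
  [ 0.2450   0.2925   0.5150]
(I − A)⁻¹ = adj(I−A) / det(I−A) ≈
  [   1.3843     0.2241     0.0527]
  [   0.3823     1.6809     0.3955]
  [   0.6460     0.7713     1.3579]
The output multiplier for sector j is the column-j sum of the Leontief inverse (I − A)⁻¹ = adj(I−A) / det(I−A).
Column 2 of adj(I−A): (0.0850, 0.6375, 0.2925); det(I−A) = 0.37925.
m_2 = (0.0850 + 0.6375 + 0.2925) / 0.37925 = 1.015 / 0.37925 ≈ 2.676.

m_2 = 2.676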